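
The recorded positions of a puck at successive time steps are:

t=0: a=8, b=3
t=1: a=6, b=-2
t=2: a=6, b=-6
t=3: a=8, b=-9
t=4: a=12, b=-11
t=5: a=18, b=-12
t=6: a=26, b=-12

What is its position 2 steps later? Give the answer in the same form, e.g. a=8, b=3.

a=48, b=-9

First differences are (-2,-5), (+0,-4), (+2,-3), (+4,-2), (+6,-1), (+8,+0); their common second difference is (+2,+1) (constant acceleration).
step 7: a=26, b=-12 + (+10,+1) → a=36, b=-11
step 8: a=36, b=-11 + (+12,+2) → a=48, b=-9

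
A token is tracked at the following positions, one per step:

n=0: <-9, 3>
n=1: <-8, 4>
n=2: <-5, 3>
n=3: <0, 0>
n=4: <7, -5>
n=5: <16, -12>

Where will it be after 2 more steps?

<40, -32>

Taking differences between consecutive positions: <+1, +1>, <+3, -1>, <+5, -3>, <+7, -5>, <+9, -7>. These grow by <+2, -2> each step.
step 6: <16, -12> + <+11, -9> → <27, -21>
step 7: <27, -21> + <+13, -11> → <40, -32>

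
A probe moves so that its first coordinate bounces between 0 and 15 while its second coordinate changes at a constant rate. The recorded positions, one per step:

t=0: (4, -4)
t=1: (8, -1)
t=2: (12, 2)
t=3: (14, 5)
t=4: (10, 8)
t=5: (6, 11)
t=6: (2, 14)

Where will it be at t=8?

(6, 20)

The first coordinate reflects between 0 and 15, moving 4 per step.
  step 7: 2 → 2
  step 8: 2 → 6
The second coordinate changes by +3 each step: at step 8 it is 20.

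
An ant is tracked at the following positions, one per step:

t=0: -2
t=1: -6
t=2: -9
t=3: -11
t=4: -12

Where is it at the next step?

First differences are -4, -3, -2, -1; their common second difference is +1 (constant acceleration).
step 5: -12 + 0 → -12

-12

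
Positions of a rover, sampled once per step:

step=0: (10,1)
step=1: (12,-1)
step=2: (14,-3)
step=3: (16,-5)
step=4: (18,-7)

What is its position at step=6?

(22,-11)

Constant displacement of (+2,-2) per step.
step 5: (18,-7) + (+2,-2) → (20,-9)
step 6: (20,-9) + (+2,-2) → (22,-11)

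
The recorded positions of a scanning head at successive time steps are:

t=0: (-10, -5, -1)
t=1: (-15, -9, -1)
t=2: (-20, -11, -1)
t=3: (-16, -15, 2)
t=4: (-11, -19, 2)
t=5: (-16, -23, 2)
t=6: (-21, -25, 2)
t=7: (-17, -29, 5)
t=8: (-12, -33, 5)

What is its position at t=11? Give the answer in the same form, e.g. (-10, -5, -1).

(-18, -43, 8)

The moves between consecutive positions are (-5, -4, +0), (-5, -2, +0), (+4, -4, +3), (+5, -4, +0), (-5, -4, +0), (-5, -2, +0), (+4, -4, +3), (+5, -4, +0); they repeat the 4-cycle [(-5, -4, +0), (-5, -2, +0), (+4, -4, +3), (+5, -4, +0)].
step 9: apply (-5, -4, +0) → (-17, -37, 5)
step 10: apply (-5, -2, +0) → (-22, -39, 5)
step 11: apply (+4, -4, +3) → (-18, -43, 8)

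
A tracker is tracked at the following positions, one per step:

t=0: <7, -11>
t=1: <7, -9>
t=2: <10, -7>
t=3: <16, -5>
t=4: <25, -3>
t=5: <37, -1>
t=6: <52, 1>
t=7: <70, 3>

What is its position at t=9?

<115, 7>

First differences are <+0, +2>, <+3, +2>, <+6, +2>, <+9, +2>, <+12, +2>, <+15, +2>, <+18, +2>; their common second difference is <+3, +0> (constant acceleration).
step 8: <70, 3> + <+21, +2> → <91, 5>
step 9: <91, 5> + <+24, +2> → <115, 7>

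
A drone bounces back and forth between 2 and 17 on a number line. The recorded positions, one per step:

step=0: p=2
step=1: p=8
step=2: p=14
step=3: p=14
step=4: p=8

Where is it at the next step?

The value travels 6 per step and bounces off the walls at 2 and 17.
  step 5: 8 → 2

p=2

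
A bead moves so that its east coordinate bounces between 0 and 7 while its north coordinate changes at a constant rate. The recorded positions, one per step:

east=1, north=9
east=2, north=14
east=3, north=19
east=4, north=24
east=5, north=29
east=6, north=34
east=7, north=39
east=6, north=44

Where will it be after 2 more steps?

The east coordinate travels 1 per step and bounces off the walls at 0 and 7.
  step 8: 6 → 5
  step 9: 5 → 4
The north coordinate changes by +5 each step: at step 9 it is 54.

east=4, north=54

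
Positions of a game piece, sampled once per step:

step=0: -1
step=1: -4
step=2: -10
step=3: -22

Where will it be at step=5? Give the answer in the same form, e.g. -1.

-94

Consecutive displacements -3, -6, -12 scale by a factor of 2 each step.
step 4: -22 − 24 → -46
step 5: -46 − 48 → -94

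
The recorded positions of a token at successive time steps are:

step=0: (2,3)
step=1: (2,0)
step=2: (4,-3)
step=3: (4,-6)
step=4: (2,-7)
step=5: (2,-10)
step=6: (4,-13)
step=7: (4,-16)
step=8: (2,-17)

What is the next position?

Differencing gives (+0,-3), (+2,-3), (+0,-3), (-2,-1), (+0,-3), (+2,-3), (+0,-3), (-2,-1). This is the pattern (+0,-3), (+2,-3), (+0,-3), (-2,-1) repeated.
step 9: apply (+0,-3) → (2,-20)

(2,-20)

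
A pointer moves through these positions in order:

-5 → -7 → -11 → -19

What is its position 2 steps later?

Consecutive displacements -2, -4, -8 scale by a factor of 2 each step.
step 4: -19 − 16 → -35
step 5: -35 − 32 → -67

-67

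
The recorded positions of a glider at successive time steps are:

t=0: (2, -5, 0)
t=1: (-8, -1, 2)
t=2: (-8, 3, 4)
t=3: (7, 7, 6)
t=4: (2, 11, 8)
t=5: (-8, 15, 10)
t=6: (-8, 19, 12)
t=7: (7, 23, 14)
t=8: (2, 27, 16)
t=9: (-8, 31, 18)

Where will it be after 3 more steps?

(2, 43, 24)

First: cycles through 2, -8, -8, 7 every 4 steps. Step 12 lands at position 0 of the cycle → 2.
Second: linear, +4 per step → 43 at step 12.
Third: linear, +2 per step → 24 at step 12.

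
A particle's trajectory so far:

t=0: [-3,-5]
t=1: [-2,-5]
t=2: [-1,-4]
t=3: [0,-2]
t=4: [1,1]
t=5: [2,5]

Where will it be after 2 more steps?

[4,16]

First differences are [+1,+0], [+1,+1], [+1,+2], [+1,+3], [+1,+4]; their common second difference is [+0,+1] (constant acceleration).
step 6: [2,5] + [+1,+5] → [3,10]
step 7: [3,10] + [+1,+6] → [4,16]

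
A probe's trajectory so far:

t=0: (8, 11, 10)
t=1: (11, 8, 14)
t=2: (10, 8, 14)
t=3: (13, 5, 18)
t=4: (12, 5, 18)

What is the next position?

The moves between consecutive positions are (+3, -3, +4), (-1, +0, +0), (+3, -3, +4), (-1, +0, +0); they repeat the 2-cycle [(+3, -3, +4), (-1, +0, +0)].
step 5: apply (+3, -3, +4) → (15, 2, 22)

(15, 2, 22)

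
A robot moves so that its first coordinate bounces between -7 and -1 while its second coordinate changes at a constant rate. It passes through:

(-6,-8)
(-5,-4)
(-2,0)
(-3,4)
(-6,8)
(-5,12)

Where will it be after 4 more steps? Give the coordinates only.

The first coordinate reflects between -7 and -1, moving 3 per step.
  step 6: -5 → -2
  step 7: -2 → -3
  step 8: -3 → -6
  step 9: -6 → -5
The second coordinate changes by +4 each step: at step 9 it is 28.

(-5,28)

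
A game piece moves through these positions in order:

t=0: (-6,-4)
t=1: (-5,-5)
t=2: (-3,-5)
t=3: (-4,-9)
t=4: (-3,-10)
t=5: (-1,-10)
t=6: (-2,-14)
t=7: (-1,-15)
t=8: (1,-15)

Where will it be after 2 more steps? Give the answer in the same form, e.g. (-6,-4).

(1,-20)

Differencing gives (+1,-1), (+2,+0), (-1,-4), (+1,-1), (+2,+0), (-1,-4), (+1,-1), (+2,+0). This is the pattern (+1,-1), (+2,+0), (-1,-4) repeated.
step 9: apply (-1,-4) → (0,-19)
step 10: apply (+1,-1) → (1,-20)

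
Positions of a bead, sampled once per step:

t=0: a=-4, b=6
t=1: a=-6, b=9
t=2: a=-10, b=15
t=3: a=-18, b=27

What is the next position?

Consecutive displacements (-2, +3), (-4, +6), (-8, +12) scale by a factor of 2 each step.
step 4: a=-18, b=27 + (-16, +24) → a=-34, b=51

a=-34, b=51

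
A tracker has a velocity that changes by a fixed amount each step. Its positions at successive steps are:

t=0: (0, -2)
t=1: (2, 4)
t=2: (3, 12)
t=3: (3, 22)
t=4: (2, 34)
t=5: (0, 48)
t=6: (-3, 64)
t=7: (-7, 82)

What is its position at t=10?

(-25, 148)

Taking differences between consecutive positions: (+2, +6), (+1, +8), (+0, +10), (-1, +12), (-2, +14), (-3, +16), (-4, +18). These grow by (-1, +2) each step.
step 8: (-7, 82) + (-5, +20) → (-12, 102)
step 9: (-12, 102) + (-6, +22) → (-18, 124)
step 10: (-18, 124) + (-7, +24) → (-25, 148)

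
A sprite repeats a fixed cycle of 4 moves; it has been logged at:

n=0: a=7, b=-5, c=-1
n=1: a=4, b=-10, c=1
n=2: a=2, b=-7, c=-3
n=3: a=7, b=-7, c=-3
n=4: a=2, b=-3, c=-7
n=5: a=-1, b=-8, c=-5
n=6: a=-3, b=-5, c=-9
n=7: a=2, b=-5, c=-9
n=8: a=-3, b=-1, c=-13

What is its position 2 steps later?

a=-8, b=-3, c=-15

The moves between consecutive positions are (-3, -5, +2), (-2, +3, -4), (+5, +0, +0), (-5, +4, -4), (-3, -5, +2), (-2, +3, -4), (+5, +0, +0), (-5, +4, -4); they repeat the 4-cycle [(-3, -5, +2), (-2, +3, -4), (+5, +0, +0), (-5, +4, -4)].
step 9: apply (-3, -5, +2) → a=-6, b=-6, c=-11
step 10: apply (-2, +3, -4) → a=-8, b=-3, c=-15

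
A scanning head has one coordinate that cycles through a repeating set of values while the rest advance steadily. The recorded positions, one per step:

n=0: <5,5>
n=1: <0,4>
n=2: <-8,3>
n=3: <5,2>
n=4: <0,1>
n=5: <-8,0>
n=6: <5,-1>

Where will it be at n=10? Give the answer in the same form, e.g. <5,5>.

<0,-5>

First: cycles through 5, 0, -8 every 3 steps. Step 10 lands at position 1 of the cycle → 0.
Second: linear, -1 per step → -5 at step 10.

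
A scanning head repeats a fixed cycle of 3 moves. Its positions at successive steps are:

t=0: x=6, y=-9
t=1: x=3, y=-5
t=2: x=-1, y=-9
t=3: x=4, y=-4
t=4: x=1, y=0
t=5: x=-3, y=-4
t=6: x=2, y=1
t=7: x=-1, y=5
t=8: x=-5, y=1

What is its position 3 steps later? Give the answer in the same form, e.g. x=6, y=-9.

x=-7, y=6

Differencing gives (-3,+4), (-4,-4), (+5,+5), (-3,+4), (-4,-4), (+5,+5), (-3,+4), (-4,-4). This is the pattern (-3,+4), (-4,-4), (+5,+5) repeated.
step 9: apply (+5,+5) → x=0, y=6
step 10: apply (-3,+4) → x=-3, y=10
step 11: apply (-4,-4) → x=-7, y=6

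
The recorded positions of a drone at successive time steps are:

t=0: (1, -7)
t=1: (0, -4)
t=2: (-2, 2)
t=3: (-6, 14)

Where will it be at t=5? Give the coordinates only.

The jumps are (-1, +3), (-2, +6), (-4, +12) — a geometric progression with ratio 2.
step 4: (-6, 14) + (-8, +24) → (-14, 38)
step 5: (-14, 38) + (-16, +48) → (-30, 86)

(-30, 86)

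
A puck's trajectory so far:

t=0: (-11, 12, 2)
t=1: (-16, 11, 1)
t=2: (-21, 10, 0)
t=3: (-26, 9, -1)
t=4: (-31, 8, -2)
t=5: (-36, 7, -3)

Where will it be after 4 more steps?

(-56, 3, -7)

The position changes by (-5, -1, -1) every step.
step 6: (-36, 7, -3) + (-5, -1, -1) → (-41, 6, -4)
step 7: (-41, 6, -4) + (-5, -1, -1) → (-46, 5, -5)
step 8: (-46, 5, -5) + (-5, -1, -1) → (-51, 4, -6)
step 9: (-51, 4, -6) + (-5, -1, -1) → (-56, 3, -7)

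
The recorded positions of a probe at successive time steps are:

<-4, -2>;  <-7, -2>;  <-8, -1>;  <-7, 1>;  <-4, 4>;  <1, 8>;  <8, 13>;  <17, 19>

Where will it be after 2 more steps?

<41, 34>

Taking differences between consecutive positions: <-3, +0>, <-1, +1>, <+1, +2>, <+3, +3>, <+5, +4>, <+7, +5>, <+9, +6>. These grow by <+2, +1> each step.
step 8: <17, 19> + <+11, +7> → <28, 26>
step 9: <28, 26> + <+13, +8> → <41, 34>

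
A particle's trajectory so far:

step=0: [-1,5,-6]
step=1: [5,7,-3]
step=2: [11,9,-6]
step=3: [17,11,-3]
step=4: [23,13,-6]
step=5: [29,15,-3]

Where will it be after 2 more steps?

The first coordinate changes by +6 each step, so at step 7 it is -1 + 7·(6) = 41.
The second coordinate changes by +2 each step, so at step 7 it is 5 + 7·(2) = 19.
The third coordinate repeats the cycle [-6, -3] with period 2; step 7 mod 2 = 1, giving -3.

[41,19,-3]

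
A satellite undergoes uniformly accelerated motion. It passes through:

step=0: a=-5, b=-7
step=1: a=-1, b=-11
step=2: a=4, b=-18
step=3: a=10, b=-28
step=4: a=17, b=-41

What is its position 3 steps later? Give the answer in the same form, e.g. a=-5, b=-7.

Taking differences between consecutive positions: (+4, -4), (+5, -7), (+6, -10), (+7, -13). These grow by (+1, -3) each step.
step 5: a=17, b=-41 + (+8, -16) → a=25, b=-57
step 6: a=25, b=-57 + (+9, -19) → a=34, b=-76
step 7: a=34, b=-76 + (+10, -22) → a=44, b=-98

a=44, b=-98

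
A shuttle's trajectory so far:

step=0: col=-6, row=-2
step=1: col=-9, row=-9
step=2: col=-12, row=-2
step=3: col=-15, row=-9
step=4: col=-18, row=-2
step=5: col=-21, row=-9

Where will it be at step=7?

col=-27, row=-9

The col coordinate changes by -3 each step, so at step 7 it is -6 + 7·(-3) = -27.
The row coordinate repeats the cycle [-2, -9] with period 2; step 7 mod 2 = 1, giving -9.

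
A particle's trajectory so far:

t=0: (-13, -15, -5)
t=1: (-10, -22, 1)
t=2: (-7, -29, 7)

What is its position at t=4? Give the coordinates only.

(-1, -43, 19)

Each step adds (+3, -7, +6) to the position.
step 3: (-7, -29, 7) + (+3, -7, +6) → (-4, -36, 13)
step 4: (-4, -36, 13) + (+3, -7, +6) → (-1, -43, 19)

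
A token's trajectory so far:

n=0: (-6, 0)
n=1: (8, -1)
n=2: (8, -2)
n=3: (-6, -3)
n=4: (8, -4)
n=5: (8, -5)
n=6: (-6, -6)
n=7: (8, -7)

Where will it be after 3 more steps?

(8, -10)

The first coordinate repeats the cycle [-6, 8, 8] with period 3; step 10 mod 3 = 1, giving 8.
The second coordinate changes by -1 each step, so at step 10 it is 0 + 10·(-1) = -10.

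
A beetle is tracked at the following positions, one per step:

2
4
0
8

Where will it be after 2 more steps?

24

Step-to-step displacements: +2, -4, +8; each is -2× the previous.
step 4: 8 − 16 → -8
step 5: -8 + 32 → 24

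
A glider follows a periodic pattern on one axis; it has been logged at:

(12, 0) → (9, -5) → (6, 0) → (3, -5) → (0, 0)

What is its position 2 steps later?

First: linear, -3 per step → -6 at step 6.
Second: cycles through 0, -5 every 2 steps. Step 6 lands at position 0 of the cycle → 0.

(-6, 0)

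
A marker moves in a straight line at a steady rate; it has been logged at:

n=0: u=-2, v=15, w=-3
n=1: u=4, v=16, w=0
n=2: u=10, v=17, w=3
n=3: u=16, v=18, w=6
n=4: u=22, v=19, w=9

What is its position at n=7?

u=40, v=22, w=18

Each step adds (+6,+1,+3) to the position.
step 5: u=22, v=19, w=9 + (+6,+1,+3) → u=28, v=20, w=12
step 6: u=28, v=20, w=12 + (+6,+1,+3) → u=34, v=21, w=15
step 7: u=34, v=21, w=15 + (+6,+1,+3) → u=40, v=22, w=18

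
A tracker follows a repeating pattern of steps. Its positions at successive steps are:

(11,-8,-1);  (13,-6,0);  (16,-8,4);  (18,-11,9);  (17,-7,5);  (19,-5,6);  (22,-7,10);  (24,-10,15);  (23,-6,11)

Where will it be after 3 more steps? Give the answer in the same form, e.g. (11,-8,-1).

The moves between consecutive positions are (+2,+2,+1), (+3,-2,+4), (+2,-3,+5), (-1,+4,-4), (+2,+2,+1), (+3,-2,+4), (+2,-3,+5), (-1,+4,-4); they repeat the 4-cycle [(+2,+2,+1), (+3,-2,+4), (+2,-3,+5), (-1,+4,-4)].
step 9: apply (+2,+2,+1) → (25,-4,12)
step 10: apply (+3,-2,+4) → (28,-6,16)
step 11: apply (+2,-3,+5) → (30,-9,21)

(30,-9,21)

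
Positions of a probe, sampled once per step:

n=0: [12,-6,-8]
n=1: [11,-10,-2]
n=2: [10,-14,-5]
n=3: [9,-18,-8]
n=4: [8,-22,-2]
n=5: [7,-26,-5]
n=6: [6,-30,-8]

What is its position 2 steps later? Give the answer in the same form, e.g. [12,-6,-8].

The first coordinate changes by -1 each step, so at step 8 it is 12 + 8·(-1) = 4.
The second coordinate changes by -4 each step, so at step 8 it is -6 + 8·(-4) = -38.
The third coordinate repeats the cycle [-8, -2, -5] with period 3; step 8 mod 3 = 2, giving -5.

[4,-38,-5]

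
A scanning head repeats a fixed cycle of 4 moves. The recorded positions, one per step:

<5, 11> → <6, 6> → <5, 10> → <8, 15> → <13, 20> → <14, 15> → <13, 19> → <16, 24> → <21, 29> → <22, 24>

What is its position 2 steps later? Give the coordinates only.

<24, 33>

The moves between consecutive positions are <+1, -5>, <-1, +4>, <+3, +5>, <+5, +5>, <+1, -5>, <-1, +4>, <+3, +5>, <+5, +5>, <+1, -5>; they repeat the 4-cycle [<+1, -5>, <-1, +4>, <+3, +5>, <+5, +5>].
step 10: apply <-1, +4> → <21, 28>
step 11: apply <+3, +5> → <24, 33>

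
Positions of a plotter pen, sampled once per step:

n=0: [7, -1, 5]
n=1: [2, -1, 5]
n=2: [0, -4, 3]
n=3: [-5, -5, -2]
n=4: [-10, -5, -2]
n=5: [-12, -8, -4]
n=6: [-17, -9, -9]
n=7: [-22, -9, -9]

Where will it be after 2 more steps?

[-29, -13, -16]

Differencing gives [-5, +0, +0], [-2, -3, -2], [-5, -1, -5], [-5, +0, +0], [-2, -3, -2], [-5, -1, -5], [-5, +0, +0]. This is the pattern [-5, +0, +0], [-2, -3, -2], [-5, -1, -5] repeated.
step 8: apply [-2, -3, -2] → [-24, -12, -11]
step 9: apply [-5, -1, -5] → [-29, -13, -16]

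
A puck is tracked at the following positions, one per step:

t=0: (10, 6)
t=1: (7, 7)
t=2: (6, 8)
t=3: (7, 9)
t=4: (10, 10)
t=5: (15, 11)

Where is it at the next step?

(22, 12)

Taking differences between consecutive positions: (-3, +1), (-1, +1), (+1, +1), (+3, +1), (+5, +1). These grow by (+2, +0) each step.
step 6: (15, 11) + (+7, +1) → (22, 12)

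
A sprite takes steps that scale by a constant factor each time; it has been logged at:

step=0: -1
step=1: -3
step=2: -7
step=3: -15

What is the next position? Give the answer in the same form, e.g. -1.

Step-to-step displacements: -2, -4, -8; each is 2× the previous.
step 4: -15 − 16 → -31

-31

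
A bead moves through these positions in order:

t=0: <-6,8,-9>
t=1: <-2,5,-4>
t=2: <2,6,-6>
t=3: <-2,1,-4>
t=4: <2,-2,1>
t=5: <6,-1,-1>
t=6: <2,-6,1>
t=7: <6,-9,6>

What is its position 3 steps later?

Differencing gives <+4,-3,+5>, <+4,+1,-2>, <-4,-5,+2>, <+4,-3,+5>, <+4,+1,-2>, <-4,-5,+2>, <+4,-3,+5>. This is the pattern <+4,-3,+5>, <+4,+1,-2>, <-4,-5,+2> repeated.
step 8: apply <+4,+1,-2> → <10,-8,4>
step 9: apply <-4,-5,+2> → <6,-13,6>
step 10: apply <+4,-3,+5> → <10,-16,11>

<10,-16,11>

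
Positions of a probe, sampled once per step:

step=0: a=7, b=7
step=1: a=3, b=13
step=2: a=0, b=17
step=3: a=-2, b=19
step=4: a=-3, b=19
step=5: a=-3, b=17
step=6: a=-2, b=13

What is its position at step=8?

a=3, b=-1

Successive displacements: (-4,+6), (-3,+4), (-2,+2), (-1,+0), (+0,-2), (+1,-4) — each changes by (+1,-2).
step 7: a=-2, b=13 + (+2,-6) → a=0, b=7
step 8: a=0, b=7 + (+3,-8) → a=3, b=-1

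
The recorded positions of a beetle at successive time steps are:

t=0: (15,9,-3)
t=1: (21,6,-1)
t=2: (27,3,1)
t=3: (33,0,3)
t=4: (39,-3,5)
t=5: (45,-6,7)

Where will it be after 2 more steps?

(57,-12,11)

Each step adds (+6,-3,+2) to the position.
step 6: (45,-6,7) + (+6,-3,+2) → (51,-9,9)
step 7: (51,-9,9) + (+6,-3,+2) → (57,-12,11)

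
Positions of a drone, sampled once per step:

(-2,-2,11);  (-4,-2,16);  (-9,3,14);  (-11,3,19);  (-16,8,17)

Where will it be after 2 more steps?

The moves between consecutive positions are (-2,+0,+5), (-5,+5,-2), (-2,+0,+5), (-5,+5,-2); they repeat the 2-cycle [(-2,+0,+5), (-5,+5,-2)].
step 5: apply (-2,+0,+5) → (-18,8,22)
step 6: apply (-5,+5,-2) → (-23,13,20)

(-23,13,20)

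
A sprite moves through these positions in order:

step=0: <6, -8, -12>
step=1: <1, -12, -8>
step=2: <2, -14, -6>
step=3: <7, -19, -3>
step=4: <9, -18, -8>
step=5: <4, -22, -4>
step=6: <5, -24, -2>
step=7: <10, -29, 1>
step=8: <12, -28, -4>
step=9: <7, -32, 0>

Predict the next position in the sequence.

Differencing gives <-5, -4, +4>, <+1, -2, +2>, <+5, -5, +3>, <+2, +1, -5>, <-5, -4, +4>, <+1, -2, +2>, <+5, -5, +3>, <+2, +1, -5>, <-5, -4, +4>. This is the pattern <-5, -4, +4>, <+1, -2, +2>, <+5, -5, +3>, <+2, +1, -5> repeated.
step 10: apply <+1, -2, +2> → <8, -34, 2>

<8, -34, 2>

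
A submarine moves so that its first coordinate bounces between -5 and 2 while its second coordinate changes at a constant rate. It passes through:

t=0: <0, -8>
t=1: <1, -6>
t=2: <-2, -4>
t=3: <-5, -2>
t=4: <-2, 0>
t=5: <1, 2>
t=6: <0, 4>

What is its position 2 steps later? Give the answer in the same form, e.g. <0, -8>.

<-4, 8>

The first coordinate travels 3 per step and bounces off the walls at -5 and 2.
  step 7: 0 → -3
  step 8: -3 → -4
The second coordinate changes by +2 each step: at step 8 it is 8.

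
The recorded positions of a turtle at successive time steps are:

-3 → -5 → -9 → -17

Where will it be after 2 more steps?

Consecutive displacements -2, -4, -8 scale by a factor of 2 each step.
step 4: -17 − 16 → -33
step 5: -33 − 32 → -65

-65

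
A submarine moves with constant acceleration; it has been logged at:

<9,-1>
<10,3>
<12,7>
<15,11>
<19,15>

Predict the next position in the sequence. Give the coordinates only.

<24,19>

Taking differences between consecutive positions: <+1,+4>, <+2,+4>, <+3,+4>, <+4,+4>. These grow by <+1,+0> each step.
step 5: <19,15> + <+5,+4> → <24,19>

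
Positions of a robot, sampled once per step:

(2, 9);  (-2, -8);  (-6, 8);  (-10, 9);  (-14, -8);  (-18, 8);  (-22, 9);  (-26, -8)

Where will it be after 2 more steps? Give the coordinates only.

The first coordinate changes by -4 each step, so at step 9 it is 2 + 9·(-4) = -34.
The second coordinate repeats the cycle [9, -8, 8] with period 3; step 9 mod 3 = 0, giving 9.

(-34, 9)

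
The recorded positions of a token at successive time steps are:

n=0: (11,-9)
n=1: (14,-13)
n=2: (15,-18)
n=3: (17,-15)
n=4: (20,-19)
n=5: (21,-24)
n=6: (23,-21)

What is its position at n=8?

The moves between consecutive positions are (+3,-4), (+1,-5), (+2,+3), (+3,-4), (+1,-5), (+2,+3); they repeat the 3-cycle [(+3,-4), (+1,-5), (+2,+3)].
step 7: apply (+3,-4) → (26,-25)
step 8: apply (+1,-5) → (27,-30)

(27,-30)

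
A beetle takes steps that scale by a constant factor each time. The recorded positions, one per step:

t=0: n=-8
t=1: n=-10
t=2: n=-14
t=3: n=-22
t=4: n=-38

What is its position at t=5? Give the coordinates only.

n=-70

Consecutive displacements -2, -4, -8, -16 scale by a factor of 2 each step.
step 5: -38 − 32 → n=-70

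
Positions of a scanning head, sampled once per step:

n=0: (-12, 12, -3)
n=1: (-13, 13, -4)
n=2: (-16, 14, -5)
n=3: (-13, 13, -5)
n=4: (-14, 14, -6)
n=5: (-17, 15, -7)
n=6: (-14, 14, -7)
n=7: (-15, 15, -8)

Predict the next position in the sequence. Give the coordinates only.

Step-to-step displacements: (-1, +1, -1), (-3, +1, -1), (+3, -1, +0), (-1, +1, -1), (-3, +1, -1), (+3, -1, +0), (-1, +1, -1) — a repeating cycle of length 3.
step 8: apply (-3, +1, -1) → (-18, 16, -9)

(-18, 16, -9)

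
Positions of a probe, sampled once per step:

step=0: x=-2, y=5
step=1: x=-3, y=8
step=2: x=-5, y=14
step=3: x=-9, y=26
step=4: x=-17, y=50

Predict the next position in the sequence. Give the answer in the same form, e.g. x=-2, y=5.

Step-to-step displacements: (-1, +3), (-2, +6), (-4, +12), (-8, +24); each is 2× the previous.
step 5: x=-17, y=50 + (-16, +48) → x=-33, y=98

x=-33, y=98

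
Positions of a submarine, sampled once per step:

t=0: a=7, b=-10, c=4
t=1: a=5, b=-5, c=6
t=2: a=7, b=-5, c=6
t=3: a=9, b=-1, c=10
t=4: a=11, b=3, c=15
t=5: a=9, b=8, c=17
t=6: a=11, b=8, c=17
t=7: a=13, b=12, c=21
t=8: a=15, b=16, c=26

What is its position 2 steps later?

a=15, b=21, c=28

The moves between consecutive positions are (-2, +5, +2), (+2, +0, +0), (+2, +4, +4), (+2, +4, +5), (-2, +5, +2), (+2, +0, +0), (+2, +4, +4), (+2, +4, +5); they repeat the 4-cycle [(-2, +5, +2), (+2, +0, +0), (+2, +4, +4), (+2, +4, +5)].
step 9: apply (-2, +5, +2) → a=13, b=21, c=28
step 10: apply (+2, +0, +0) → a=15, b=21, c=28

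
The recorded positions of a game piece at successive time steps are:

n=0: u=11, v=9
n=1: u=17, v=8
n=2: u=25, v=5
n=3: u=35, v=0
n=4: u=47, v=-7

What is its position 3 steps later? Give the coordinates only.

u=95, v=-40

Taking differences between consecutive positions: (+6, -1), (+8, -3), (+10, -5), (+12, -7). These grow by (+2, -2) each step.
step 5: u=47, v=-7 + (+14, -9) → u=61, v=-16
step 6: u=61, v=-16 + (+16, -11) → u=77, v=-27
step 7: u=77, v=-27 + (+18, -13) → u=95, v=-40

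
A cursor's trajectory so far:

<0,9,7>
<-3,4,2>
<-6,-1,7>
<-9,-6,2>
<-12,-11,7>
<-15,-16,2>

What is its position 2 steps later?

<-21,-26,2>

First: linear, -3 per step → -21 at step 7.
Second: linear, -5 per step → -26 at step 7.
Third: cycles through 7, 2 every 2 steps. Step 7 lands at position 1 of the cycle → 2.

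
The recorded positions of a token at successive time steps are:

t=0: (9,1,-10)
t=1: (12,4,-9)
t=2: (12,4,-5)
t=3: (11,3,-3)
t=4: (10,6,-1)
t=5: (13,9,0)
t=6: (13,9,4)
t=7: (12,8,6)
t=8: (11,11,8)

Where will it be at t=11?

(13,13,15)

The moves between consecutive positions are (+3,+3,+1), (+0,+0,+4), (-1,-1,+2), (-1,+3,+2), (+3,+3,+1), (+0,+0,+4), (-1,-1,+2), (-1,+3,+2); they repeat the 4-cycle [(+3,+3,+1), (+0,+0,+4), (-1,-1,+2), (-1,+3,+2)].
step 9: apply (+3,+3,+1) → (14,14,9)
step 10: apply (+0,+0,+4) → (14,14,13)
step 11: apply (-1,-1,+2) → (13,13,15)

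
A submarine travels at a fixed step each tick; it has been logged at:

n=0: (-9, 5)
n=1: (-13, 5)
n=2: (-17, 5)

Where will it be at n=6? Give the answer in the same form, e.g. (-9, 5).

The position changes by (-4, +0) every step.
step 3: (-17, 5) + (-4, +0) → (-21, 5)
step 4: (-21, 5) + (-4, +0) → (-25, 5)
step 5: (-25, 5) + (-4, +0) → (-29, 5)
step 6: (-29, 5) + (-4, +0) → (-33, 5)

(-33, 5)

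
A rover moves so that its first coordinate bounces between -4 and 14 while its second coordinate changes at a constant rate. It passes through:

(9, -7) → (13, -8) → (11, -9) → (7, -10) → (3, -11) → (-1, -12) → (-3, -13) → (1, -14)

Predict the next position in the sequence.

(5, -15)

The first coordinate reflects between -4 and 14, moving 4 per step.
  step 8: 1 → 5
The second coordinate changes by -1 each step: at step 8 it is -15.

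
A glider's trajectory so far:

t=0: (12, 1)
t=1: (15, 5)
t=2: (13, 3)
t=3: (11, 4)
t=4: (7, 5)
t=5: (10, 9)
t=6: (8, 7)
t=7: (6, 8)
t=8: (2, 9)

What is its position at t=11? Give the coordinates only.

The moves between consecutive positions are (+3, +4), (-2, -2), (-2, +1), (-4, +1), (+3, +4), (-2, -2), (-2, +1), (-4, +1); they repeat the 4-cycle [(+3, +4), (-2, -2), (-2, +1), (-4, +1)].
step 9: apply (+3, +4) → (5, 13)
step 10: apply (-2, -2) → (3, 11)
step 11: apply (-2, +1) → (1, 12)

(1, 12)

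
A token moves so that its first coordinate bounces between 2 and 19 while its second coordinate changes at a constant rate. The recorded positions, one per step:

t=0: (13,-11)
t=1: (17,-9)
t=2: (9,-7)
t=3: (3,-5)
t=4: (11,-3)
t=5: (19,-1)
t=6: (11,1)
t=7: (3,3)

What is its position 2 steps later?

The first coordinate travels 8 per step and bounces off the walls at 2 and 19.
  step 8: 3 → 9
  step 9: 9 → 17
The second coordinate changes by +2 each step: at step 9 it is 7.

(17,7)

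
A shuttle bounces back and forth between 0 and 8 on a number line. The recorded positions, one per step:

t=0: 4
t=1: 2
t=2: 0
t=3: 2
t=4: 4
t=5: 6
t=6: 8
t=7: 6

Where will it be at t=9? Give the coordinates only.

The value reflects between 0 and 8, moving 2 per step.
  step 8: 6 → 4
  step 9: 4 → 2

2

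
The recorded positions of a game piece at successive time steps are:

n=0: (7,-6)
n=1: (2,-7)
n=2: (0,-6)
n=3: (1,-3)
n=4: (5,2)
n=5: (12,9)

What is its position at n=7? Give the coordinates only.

(35,29)

Successive displacements: (-5,-1), (-2,+1), (+1,+3), (+4,+5), (+7,+7) — each changes by (+3,+2).
step 6: (12,9) + (+10,+9) → (22,18)
step 7: (22,18) + (+13,+11) → (35,29)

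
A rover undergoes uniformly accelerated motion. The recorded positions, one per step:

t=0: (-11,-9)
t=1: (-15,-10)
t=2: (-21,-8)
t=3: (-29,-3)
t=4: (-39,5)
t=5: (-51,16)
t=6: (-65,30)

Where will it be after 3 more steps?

Successive displacements: (-4,-1), (-6,+2), (-8,+5), (-10,+8), (-12,+11), (-14,+14) — each changes by (-2,+3).
step 7: (-65,30) + (-16,+17) → (-81,47)
step 8: (-81,47) + (-18,+20) → (-99,67)
step 9: (-99,67) + (-20,+23) → (-119,90)

(-119,90)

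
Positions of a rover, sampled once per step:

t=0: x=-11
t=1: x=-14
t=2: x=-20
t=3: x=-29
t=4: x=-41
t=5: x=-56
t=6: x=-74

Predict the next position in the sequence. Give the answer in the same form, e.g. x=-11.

Taking differences between consecutive positions: -3, -6, -9, -12, -15, -18. These grow by -3 each step.
step 7: -74 − 21 → x=-95

x=-95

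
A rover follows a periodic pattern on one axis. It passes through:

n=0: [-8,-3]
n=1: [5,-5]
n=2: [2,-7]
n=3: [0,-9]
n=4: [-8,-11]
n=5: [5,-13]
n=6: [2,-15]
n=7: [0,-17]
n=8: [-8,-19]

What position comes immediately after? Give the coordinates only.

[5,-21]

First: cycles through -8, 5, 2, 0 every 4 steps. Step 9 lands at position 1 of the cycle → 5.
Second: linear, -2 per step → -21 at step 9.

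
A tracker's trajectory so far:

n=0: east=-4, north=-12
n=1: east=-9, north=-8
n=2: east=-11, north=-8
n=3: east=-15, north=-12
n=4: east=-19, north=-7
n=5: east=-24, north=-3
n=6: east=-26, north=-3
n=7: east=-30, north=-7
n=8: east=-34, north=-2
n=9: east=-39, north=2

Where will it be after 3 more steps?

east=-49, north=3

Differencing gives (-5,+4), (-2,+0), (-4,-4), (-4,+5), (-5,+4), (-2,+0), (-4,-4), (-4,+5), (-5,+4). This is the pattern (-5,+4), (-2,+0), (-4,-4), (-4,+5) repeated.
step 10: apply (-2,+0) → east=-41, north=2
step 11: apply (-4,-4) → east=-45, north=-2
step 12: apply (-4,+5) → east=-49, north=3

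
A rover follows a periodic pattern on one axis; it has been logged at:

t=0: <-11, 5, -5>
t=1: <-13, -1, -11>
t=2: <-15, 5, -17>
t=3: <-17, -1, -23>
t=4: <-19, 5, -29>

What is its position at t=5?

<-21, -1, -35>

First: linear, -2 per step → -21 at step 5.
Second: cycles through 5, -1 every 2 steps. Step 5 lands at position 1 of the cycle → -1.
Third: linear, -6 per step → -35 at step 5.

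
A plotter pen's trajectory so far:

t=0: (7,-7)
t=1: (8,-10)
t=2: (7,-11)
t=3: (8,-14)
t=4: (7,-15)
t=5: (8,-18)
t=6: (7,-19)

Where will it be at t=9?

Differencing gives (+1,-3), (-1,-1), (+1,-3), (-1,-1), (+1,-3), (-1,-1). This is the pattern (+1,-3), (-1,-1) repeated.
step 7: apply (+1,-3) → (8,-22)
step 8: apply (-1,-1) → (7,-23)
step 9: apply (+1,-3) → (8,-26)

(8,-26)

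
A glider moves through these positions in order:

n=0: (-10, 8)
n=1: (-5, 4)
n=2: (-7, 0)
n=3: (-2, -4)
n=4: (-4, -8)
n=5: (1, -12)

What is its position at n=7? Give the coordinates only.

(4, -20)

Differencing gives (+5, -4), (-2, -4), (+5, -4), (-2, -4), (+5, -4). This is the pattern (+5, -4), (-2, -4) repeated.
step 6: apply (-2, -4) → (-1, -16)
step 7: apply (+5, -4) → (4, -20)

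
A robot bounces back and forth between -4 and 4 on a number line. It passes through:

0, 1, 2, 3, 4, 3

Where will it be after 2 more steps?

1

The value reflects between -4 and 4, moving 1 per step.
  step 6: 3 → 2
  step 7: 2 → 1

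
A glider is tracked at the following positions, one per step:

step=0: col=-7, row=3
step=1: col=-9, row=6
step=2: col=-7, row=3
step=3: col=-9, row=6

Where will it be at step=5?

Consecutive displacements (-2,+3), (+2,-3), (-2,+3) scale by a factor of -1 each step.
step 4: col=-9, row=6 + (+2,-3) → col=-7, row=3
step 5: col=-7, row=3 + (-2,+3) → col=-9, row=6

col=-9, row=6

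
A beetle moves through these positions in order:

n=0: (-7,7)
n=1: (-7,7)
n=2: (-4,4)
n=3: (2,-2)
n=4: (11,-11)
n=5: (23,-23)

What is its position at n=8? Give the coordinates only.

(77,-77)

Successive displacements: (+0,+0), (+3,-3), (+6,-6), (+9,-9), (+12,-12) — each changes by (+3,-3).
step 6: (23,-23) + (+15,-15) → (38,-38)
step 7: (38,-38) + (+18,-18) → (56,-56)
step 8: (56,-56) + (+21,-21) → (77,-77)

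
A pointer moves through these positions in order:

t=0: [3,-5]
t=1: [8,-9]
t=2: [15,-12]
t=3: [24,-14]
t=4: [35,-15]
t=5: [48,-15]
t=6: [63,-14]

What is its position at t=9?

[120,-5]

First differences are [+5,-4], [+7,-3], [+9,-2], [+11,-1], [+13,+0], [+15,+1]; their common second difference is [+2,+1] (constant acceleration).
step 7: [63,-14] + [+17,+2] → [80,-12]
step 8: [80,-12] + [+19,+3] → [99,-9]
step 9: [99,-9] + [+21,+4] → [120,-5]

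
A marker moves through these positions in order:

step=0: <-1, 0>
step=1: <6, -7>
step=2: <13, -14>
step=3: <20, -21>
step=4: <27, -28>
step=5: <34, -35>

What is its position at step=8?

<55, -56>

Constant displacement of <+7, -7> per step.
step 6: <34, -35> + <+7, -7> → <41, -42>
step 7: <41, -42> + <+7, -7> → <48, -49>
step 8: <48, -49> + <+7, -7> → <55, -56>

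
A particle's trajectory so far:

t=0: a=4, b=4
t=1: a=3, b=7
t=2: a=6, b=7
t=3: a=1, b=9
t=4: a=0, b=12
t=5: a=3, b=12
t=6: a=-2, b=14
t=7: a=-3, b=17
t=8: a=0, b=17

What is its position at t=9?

a=-5, b=19

The moves between consecutive positions are (-1, +3), (+3, +0), (-5, +2), (-1, +3), (+3, +0), (-5, +2), (-1, +3), (+3, +0); they repeat the 3-cycle [(-1, +3), (+3, +0), (-5, +2)].
step 9: apply (-5, +2) → a=-5, b=19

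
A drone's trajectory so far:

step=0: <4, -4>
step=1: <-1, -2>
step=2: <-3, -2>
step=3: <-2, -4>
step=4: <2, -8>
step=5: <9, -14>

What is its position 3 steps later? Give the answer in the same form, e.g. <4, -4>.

First differences are <-5, +2>, <-2, +0>, <+1, -2>, <+4, -4>, <+7, -6>; their common second difference is <+3, -2> (constant acceleration).
step 6: <9, -14> + <+10, -8> → <19, -22>
step 7: <19, -22> + <+13, -10> → <32, -32>
step 8: <32, -32> + <+16, -12> → <48, -44>

<48, -44>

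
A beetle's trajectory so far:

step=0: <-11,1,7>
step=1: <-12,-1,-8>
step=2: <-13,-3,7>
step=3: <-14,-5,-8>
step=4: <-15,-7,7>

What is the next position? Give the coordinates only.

The first coordinate changes by -1 each step, so at step 5 it is -11 + 5·(-1) = -16.
The second coordinate changes by -2 each step, so at step 5 it is 1 + 5·(-2) = -9.
The third coordinate repeats the cycle [7, -8] with period 2; step 5 mod 2 = 1, giving -8.

<-16,-9,-8>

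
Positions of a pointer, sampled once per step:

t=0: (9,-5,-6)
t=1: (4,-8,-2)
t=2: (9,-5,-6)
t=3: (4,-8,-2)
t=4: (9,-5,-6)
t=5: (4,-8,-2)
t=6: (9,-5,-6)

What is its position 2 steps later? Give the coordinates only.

(9,-5,-6)

The moves between consecutive positions are (-5,-3,+4), (+5,+3,-4), (-5,-3,+4), (+5,+3,-4), (-5,-3,+4), (+5,+3,-4); they repeat the 2-cycle [(-5,-3,+4), (+5,+3,-4)].
step 7: apply (-5,-3,+4) → (4,-8,-2)
step 8: apply (+5,+3,-4) → (9,-5,-6)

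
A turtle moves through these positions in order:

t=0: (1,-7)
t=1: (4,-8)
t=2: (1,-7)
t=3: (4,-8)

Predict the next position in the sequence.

(1,-7)

The jumps are (+3,-1), (-3,+1), (+3,-1) — a geometric progression with ratio -1.
step 4: (4,-8) + (-3,+1) → (1,-7)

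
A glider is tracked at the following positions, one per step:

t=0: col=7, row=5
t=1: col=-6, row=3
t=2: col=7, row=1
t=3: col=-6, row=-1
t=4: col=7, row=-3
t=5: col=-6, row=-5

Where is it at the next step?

Col: cycles through 7, -6 every 2 steps. Step 6 lands at position 0 of the cycle → 7.
Row: linear, -2 per step → -7 at step 6.

col=7, row=-7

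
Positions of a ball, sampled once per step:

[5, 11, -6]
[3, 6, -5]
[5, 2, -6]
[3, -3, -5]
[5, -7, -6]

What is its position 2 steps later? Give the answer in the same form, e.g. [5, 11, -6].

Differencing gives [-2, -5, +1], [+2, -4, -1], [-2, -5, +1], [+2, -4, -1]. This is the pattern [-2, -5, +1], [+2, -4, -1] repeated.
step 5: apply [-2, -5, +1] → [3, -12, -5]
step 6: apply [+2, -4, -1] → [5, -16, -6]

[5, -16, -6]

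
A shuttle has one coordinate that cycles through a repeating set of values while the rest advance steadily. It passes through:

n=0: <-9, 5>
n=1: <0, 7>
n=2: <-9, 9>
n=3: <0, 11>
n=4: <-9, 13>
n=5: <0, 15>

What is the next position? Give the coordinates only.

<-9, 17>

First: cycles through -9, 0 every 2 steps. Step 6 lands at position 0 of the cycle → -9.
Second: linear, +2 per step → 17 at step 6.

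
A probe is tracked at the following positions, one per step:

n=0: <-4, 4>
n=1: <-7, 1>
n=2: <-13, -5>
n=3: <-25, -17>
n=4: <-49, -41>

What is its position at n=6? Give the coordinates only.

<-193, -185>

Consecutive displacements <-3, -3>, <-6, -6>, <-12, -12>, <-24, -24> scale by a factor of 2 each step.
step 5: <-49, -41> + <-48, -48> → <-97, -89>
step 6: <-97, -89> + <-96, -96> → <-193, -185>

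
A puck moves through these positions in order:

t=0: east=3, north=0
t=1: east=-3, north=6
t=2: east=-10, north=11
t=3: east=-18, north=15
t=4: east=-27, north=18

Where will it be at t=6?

First differences are (-6, +6), (-7, +5), (-8, +4), (-9, +3); their common second difference is (-1, -1) (constant acceleration).
step 5: east=-27, north=18 + (-10, +2) → east=-37, north=20
step 6: east=-37, north=20 + (-11, +1) → east=-48, north=21

east=-48, north=21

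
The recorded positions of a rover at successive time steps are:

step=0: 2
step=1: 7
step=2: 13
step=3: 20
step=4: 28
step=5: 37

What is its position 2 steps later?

First differences are +5, +6, +7, +8, +9; their common second difference is +1 (constant acceleration).
step 6: 37 + 10 → 47
step 7: 47 + 11 → 58

58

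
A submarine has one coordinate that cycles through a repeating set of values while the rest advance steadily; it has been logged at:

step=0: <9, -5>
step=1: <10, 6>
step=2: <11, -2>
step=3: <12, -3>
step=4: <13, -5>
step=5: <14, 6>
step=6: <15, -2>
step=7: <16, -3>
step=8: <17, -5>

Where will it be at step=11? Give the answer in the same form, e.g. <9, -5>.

The first coordinate changes by +1 each step, so at step 11 it is 9 + 11·(1) = 20.
The second coordinate repeats the cycle [-5, 6, -2, -3] with period 4; step 11 mod 4 = 3, giving -3.

<20, -3>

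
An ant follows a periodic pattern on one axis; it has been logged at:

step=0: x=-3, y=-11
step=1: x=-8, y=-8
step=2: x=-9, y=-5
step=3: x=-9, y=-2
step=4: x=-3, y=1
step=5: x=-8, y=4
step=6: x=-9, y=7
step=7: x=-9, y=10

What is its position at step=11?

x=-9, y=22

X: cycles through -3, -8, -9, -9 every 4 steps. Step 11 lands at position 3 of the cycle → -9.
Y: linear, +3 per step → 22 at step 11.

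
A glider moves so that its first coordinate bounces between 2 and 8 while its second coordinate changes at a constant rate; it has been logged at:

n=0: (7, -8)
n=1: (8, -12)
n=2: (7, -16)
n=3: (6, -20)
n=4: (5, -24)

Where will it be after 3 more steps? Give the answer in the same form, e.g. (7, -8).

The first coordinate travels 1 per step and bounces off the walls at 2 and 8.
  step 5: 5 → 4
  step 6: 4 → 3
  step 7: 3 → 2
The second coordinate changes by -4 each step: at step 7 it is -36.

(2, -36)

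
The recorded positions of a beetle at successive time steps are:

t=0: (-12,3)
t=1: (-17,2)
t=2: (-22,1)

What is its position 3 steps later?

Constant displacement of (-5,-1) per step.
step 3: (-22,1) + (-5,-1) → (-27,0)
step 4: (-27,0) + (-5,-1) → (-32,-1)
step 5: (-32,-1) + (-5,-1) → (-37,-2)

(-37,-2)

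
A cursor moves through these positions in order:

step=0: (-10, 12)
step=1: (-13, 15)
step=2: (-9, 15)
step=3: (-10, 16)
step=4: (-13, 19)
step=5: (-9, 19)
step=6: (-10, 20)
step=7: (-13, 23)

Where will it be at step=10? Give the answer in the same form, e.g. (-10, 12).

(-13, 27)

Step-to-step displacements: (-3, +3), (+4, +0), (-1, +1), (-3, +3), (+4, +0), (-1, +1), (-3, +3) — a repeating cycle of length 3.
step 8: apply (+4, +0) → (-9, 23)
step 9: apply (-1, +1) → (-10, 24)
step 10: apply (-3, +3) → (-13, 27)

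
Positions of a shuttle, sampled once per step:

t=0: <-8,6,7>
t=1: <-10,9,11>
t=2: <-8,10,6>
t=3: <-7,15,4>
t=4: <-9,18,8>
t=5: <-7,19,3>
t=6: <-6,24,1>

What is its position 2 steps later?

Differencing gives <-2,+3,+4>, <+2,+1,-5>, <+1,+5,-2>, <-2,+3,+4>, <+2,+1,-5>, <+1,+5,-2>. This is the pattern <-2,+3,+4>, <+2,+1,-5>, <+1,+5,-2> repeated.
step 7: apply <-2,+3,+4> → <-8,27,5>
step 8: apply <+2,+1,-5> → <-6,28,0>

<-6,28,0>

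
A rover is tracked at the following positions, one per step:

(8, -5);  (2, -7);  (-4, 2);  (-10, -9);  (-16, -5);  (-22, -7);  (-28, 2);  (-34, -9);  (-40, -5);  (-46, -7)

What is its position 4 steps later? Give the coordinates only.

(-70, -7)

The first coordinate changes by -6 each step, so at step 13 it is 8 + 13·(-6) = -70.
The second coordinate repeats the cycle [-5, -7, 2, -9] with period 4; step 13 mod 4 = 1, giving -7.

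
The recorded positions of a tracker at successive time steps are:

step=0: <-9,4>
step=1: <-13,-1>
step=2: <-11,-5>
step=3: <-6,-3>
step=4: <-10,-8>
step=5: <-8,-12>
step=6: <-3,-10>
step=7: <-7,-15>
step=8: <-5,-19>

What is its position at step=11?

The moves between consecutive positions are <-4,-5>, <+2,-4>, <+5,+2>, <-4,-5>, <+2,-4>, <+5,+2>, <-4,-5>, <+2,-4>; they repeat the 3-cycle [<-4,-5>, <+2,-4>, <+5,+2>].
step 9: apply <+5,+2> → <0,-17>
step 10: apply <-4,-5> → <-4,-22>
step 11: apply <+2,-4> → <-2,-26>

<-2,-26>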